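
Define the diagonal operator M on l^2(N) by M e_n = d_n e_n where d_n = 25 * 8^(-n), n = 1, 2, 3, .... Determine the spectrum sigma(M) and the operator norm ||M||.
sigma(M) = {25 * 8^(-n) : n ≥ 1} ∪ {0}; ||M|| = 25/8

A bounded diagonal operator on l^2 with diagonal entries d_n has spectrum equal to the closure of {d_n : n ≥ 1}: every d_n is an eigenvalue (with eigenvector e_n), so {d_n} ⊂ sigma(M); the spectrum is closed, so its closure is too; and for lambda not in the closure, (M - lambda I) has bounded inverse (the diagonal entries 1/(d_n - lambda) are bounded). For our sequence d_n = 25 * 8^(-n), n = 1, 2, 3, ...:
  - {d_n} = {25 * 8^(-n) : n ≥ 1}; the only limit point is 0
  - closure = {25 * 8^(-n) : n ≥ 1} ∪ {0}
For the norm: a diagonal operator has ||M|| = sup_n |d_n|. Here d_n = 25 * 8^(-n) is positive and decreasing, so sup_n |d_n| = d_1 = 25/8. So ||M|| = 25/8.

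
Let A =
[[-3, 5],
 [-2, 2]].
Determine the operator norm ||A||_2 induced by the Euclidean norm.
||A||_2 = sqrt((42 + sqrt(1700))/2) ≈ 6.451 (= sqrt(largest eigenvalue of A^T A))

||A||_2 = sigma_max(A) = sqrt(lambda_max(A^T A)). Form the symmetric matrix M = A^T A =
[[13, -19],
 [-19, 29]].
Its characteristic polynomial (trace, determinant of M give the coefficients) is
  p(λ) = det(λ I - M) = λ^2 - 42λ + 16.
For λ^2 - 42λ + 16 the discriminant is 1700. It is nonnegative but not a perfect square, so the roots are real and irrational: λ = (42 ± sqrt(1700))/2 ≈ 41.6155, 0.3845.
So the eigenvalues of A^T A are ≈ 0.3845, 41.6155 (all ≥ 0, as they must be for A^T A). The largest is λ_max = (42 + sqrt(1700))/2 ≈ 41.6155, hence ||A||_2 = sqrt(λ_max) = sqrt((42 + sqrt(1700))/2) ≈ 6.451.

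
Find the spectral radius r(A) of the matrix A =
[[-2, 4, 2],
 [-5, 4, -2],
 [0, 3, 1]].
r(A) ≈ 5.0032

The eigenvalues of A are the roots of its characteristic polynomial. With M = A (coefficients from the trace, the sum of principal 2x2 minors, and det A):
  p(λ) = det(λ I - M) = λ^3 - 3λ^2 + 20λ + 30.
No integer candidate from the rational root theorem (±divisors of 30) is a root, so the roots are irrational. The cubic discriminant is Δ = -81860 < 0, so there is one real root and a complex-conjugate pair. p(-2) = -30 and p(-1) = 6 have opposite signs, so a root lies in (-2, -1); Newton's method refines it to λ ≈ -1.1985. Dividing out (λ - (-1.1985)) leaves approximately λ^2 - 4.1985λ + 25.0318. For λ^2 - 4.1985λ + 25.0318 the discriminant is -82.4999. It is negative, so the remaining roots are the complex-conjugate pair λ ≈ 2.0992 ± 4.5415i. Their product equals the constant term, so |λ|^2 ≈ 25.0318 and |λ| ≈ 5.0032.
Thus the eigenvalues (to 4 decimals) are -1.1985 (modulus 1.1985); 2.0992 ± 4.5415i (modulus 5.0032). The spectral radius is the largest modulus: r(A) ≈ 5.0032. (Cross-check: r(A) ≤ ||A||_2 ≈ 7.9796; equality holds whenever A is normal, though it can also hold for some non-normal A.)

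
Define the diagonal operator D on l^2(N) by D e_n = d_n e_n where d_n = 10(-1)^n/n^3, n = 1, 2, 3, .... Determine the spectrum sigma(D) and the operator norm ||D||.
sigma(D) = {10(-1)^n/n^3 : n ≥ 1} ∪ {0}; ||D|| = 10

A bounded diagonal operator on l^2 with diagonal entries d_n has spectrum equal to the closure of {d_n : n ≥ 1}: every d_n is an eigenvalue (with eigenvector e_n), so {d_n} ⊂ sigma(D); the spectrum is closed, so its closure is too; and for lambda not in the closure, (D - lambda I) has bounded inverse (the diagonal entries 1/(d_n - lambda) are bounded). For our sequence d_n = 10(-1)^n/n^3, n = 1, 2, 3, ...:
  - {d_n} = {10(-1)^n/n^3 : n ≥ 1}; the only limit point is 0
  - closure = {10(-1)^n/n^3 : n ≥ 1} ∪ {0}
For the norm: a diagonal operator has ||D|| = sup_n |d_n|. Here |d_n| = 10/n^3 is decreasing, so sup_n |d_n| = |d_1| = 10. So ||D|| = 10.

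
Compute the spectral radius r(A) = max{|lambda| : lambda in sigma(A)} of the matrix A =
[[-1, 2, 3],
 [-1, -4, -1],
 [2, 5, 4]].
r(A) ≈ 4.0947

The eigenvalues of A are the roots of its characteristic polynomial. With M = A (coefficients from the trace, the sum of principal 2x2 minors, and det A):
  p(λ) = det(λ I - M) = λ^3 + λ^2 - 15λ - 24.
No integer candidate from the rational root theorem (±divisors of 24) is a root, so the roots are irrational. The cubic discriminant is Δ = 4749 > 0, so there are three distinct real roots. p(-4) = -12 and p(-3) = 3 have opposite signs, so a root lies in (-4, -3); Newton's method refines it to λ ≈ -3.3397. p(-2) = 2 and p(-1) = -9 have opposite signs, so a root lies in (-2, -1); Newton's method refines it to λ ≈ -1.755. p(4) = -4 and p(5) = 51 have opposite signs, so a root lies in (4, 5); Newton's method refines it to λ ≈ 4.0947. Check (Vieta): the three roots sum to -1, matching tr M = -1.
Thus the eigenvalues (to 4 decimals) are -3.3397 (modulus 3.3397); -1.755 (modulus 1.755); 4.0947 (modulus 4.0947). The spectral radius is the largest modulus: r(A) ≈ 4.0947. (Cross-check: r(A) ≤ ||A||_2 ≈ 8.3497; equality holds whenever A is normal, though it can also hold for some non-normal A.)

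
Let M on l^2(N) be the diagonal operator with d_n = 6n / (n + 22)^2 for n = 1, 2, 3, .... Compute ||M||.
||M|| = 3/44 (attained at n = 22)

For M diagonal, ||M|| = sup_n |d_n|. Treat f(x) = 6x / (x + 22)^2 for real x > 0. By the quotient rule, f'(x) = 6(22 - x)/(x + 22)^3, which is positive for x < 22 and negative for x > 22. So f has a unique maximum at x = 22, and since 22 is a positive integer, the supremum over n ≥ 1 is attained at n = 22: d_22 = 6·22/(22 + 22)^2 = 6·22/1936 = 3/44. Hence ||M|| = 3/44.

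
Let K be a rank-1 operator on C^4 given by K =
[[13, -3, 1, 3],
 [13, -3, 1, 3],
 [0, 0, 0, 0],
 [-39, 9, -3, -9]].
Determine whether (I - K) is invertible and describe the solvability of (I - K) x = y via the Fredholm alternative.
(I - K) is singular (det(I - K) = 0, i.e. 1 ∈ sigma(K)). (I - K) x = y is solvable iff y ⊥ ker((I - K)^*) = span{(13, -3, 1, 3)}, i.e. iff 13y_1 - 3y_2 + y_3 + 3y_4 = 0. When solvable, the solutions are x = y + c·(1, 1, 0, -3), c arbitrary (ker(I - K) = span{(1, 1, 0, -3)}, dimension 1).

K has rank 1, so it is an outer product K = u v^T: every row of K is a multiple of one row vector. Reading off the entries, u = (1, 1, 0, -3) and v = (13, -3, 1, 3) (row i of K equals u_i·v^T). A rank-one matrix u v^T satisfies K u = u (v·u) and kills the (3)-dimensional subspace v^⊥, so its characteristic polynomial is lambda^3 (lambda - v·u) with v·u = tr K = 1. Hence the eigenvalues of I - K are 1 (multiplicity 3) and 1 - (1) = 0, so det(I - K) = 0. (Direct check: I - K =
[[-12, 3, -1, -3],
 [-13, 4, -1, -3],
 [0, 0, 1, 0],
 [39, -9, 3, 10]]
has determinant 0.) So 1 is an eigenvalue of K and (I - K) is not invertible. The finite-dimensional Fredholm alternative says: either (I - K) is invertible, or ker(I - K) ≠ {0} and then range(I - K) = ker((I - K)^*)^⊥, with dim ker(I - K) = dim ker((I - K)^*). We are in the second case, so we need both kernels. Kernel of I - K: (I - K) u = u - u (v·u) = u - u = 0, so ker(I - K) = span{u} = span{(1, 1, 0, -3)} (it is exactly 1-dimensional because rank(I - K) = 3). Kernel of the adjoint: K is real, so (I - K)^* = I - K^T = I - v u^T, and (I - v u^T) v = v - v (u·v) = 0; hence ker((I - K)^*) = span{v} = span{(13, -3, 1, 3)}. Therefore (I - K) x = y is solvable iff <y, v> = 0, i.e. iff 13y_1 - 3y_2 + y_3 + 3y_4 = 0. When this holds, K y = u (v·y) = 0, so (I - K) y = y and x = y is a particular solution; the full solution set is the line x = y + c·u = y + c·(1, 1, 0, -3), c ∈ C.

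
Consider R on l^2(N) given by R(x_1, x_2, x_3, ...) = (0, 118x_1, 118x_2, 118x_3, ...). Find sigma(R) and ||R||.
sigma(R) = closed disk {z in C : |z| ≤ 118}; ||R|| = 118

Note R = 118·U where U is the unit right shift (U x)_k = x_{k-1} (with x_0 := 0); so ||R|| = 118||U|| and sigma(R) = 118·sigma(U). ||R x||^2 = sum_{k≥1} |118x_k|^2 = 13924||x||^2, so ||R|| = 118 and sigma(R) ⊂ {|z| ≤ 118}. For any |lambda| < 118, the equation (R - lambda I) x = 0 forces x_1 = 0, then 118x_k = lambda x_{k+1} ⇒ x = 0, so R has no eigenvalues. But (R - lambda I) is not surjective for |lambda| < 118: solving (R - lambda I) x = e_1 would require x_n proportional to (lambda/118)^(-n), which is not in l^2. So every |lambda| < 118 lies in the residual spectrum. The boundary |lambda| = 118 is in the approximate point spectrum (the spectrum is closed). Hence sigma(R) is the closed disk of radius 118.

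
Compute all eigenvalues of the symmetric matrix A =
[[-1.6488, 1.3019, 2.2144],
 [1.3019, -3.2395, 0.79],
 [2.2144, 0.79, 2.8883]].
sigma(A) ≈ {-4, -2, 4}

A is real symmetric, so its spectrum consists of real eigenvalues. Expanding the characteristic polynomial of the displayed matrix gives
  det(λ I - A) = p(λ) = λ^3 + (2)λ^2 + (-16)λ + (-32).
Solving p(λ) = 0 yields eigenvalues ≈ -4, -2, 4. (A is shown rounded to 4 decimals, so these recover the underlying integer eigenvalues to within that precision.)
Verification: the trace of A = -2 equals the sum of eigenvalues -2, and det(A) ≈ 32.0009 matches the eigenvalue product 32.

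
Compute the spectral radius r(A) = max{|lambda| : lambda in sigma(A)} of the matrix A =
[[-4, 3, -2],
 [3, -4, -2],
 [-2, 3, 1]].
r(A) = 7

The eigenvalues of A are the roots of its characteristic polynomial. With M = A (coefficients from the trace, the sum of principal 2x2 minors, and det A):
  p(λ) = det(λ I - M) = λ^3 + 7λ^2 + λ + 7.
By the rational root theorem any rational root is an integer divisor of 7. Testing λ = -7: p(-7) = -343 + 343 - 7 + 7 = 0, so λ = -7 is a root. Dividing out (λ + 7) leaves p(λ) = (λ + 7)(λ^2 + 1). For λ^2 + 1 the discriminant is -4. It is negative, so the roots are the complex-conjugate pair λ = 0 ± (sqrt(4)/2) i ≈ 0 ± 1i. For a conjugate pair the product of the roots equals the constant term, so |λ|^2 = 1 and |λ| = sqrt(1) = 1.
Thus the eigenvalues (to 4 decimals) are 0 ± 1i (modulus 1); -7 (modulus 7). The spectral radius is the largest modulus: r(A) = 7. (Cross-check: r(A) ≤ ||A||_2 ≈ 7.8652; equality holds whenever A is normal, though it can also hold for some non-normal A.)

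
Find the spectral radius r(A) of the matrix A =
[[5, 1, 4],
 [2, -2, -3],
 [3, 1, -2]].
r(A) ≈ 6.5583

The eigenvalues of A are the roots of its characteristic polynomial. With M = A (coefficients from the trace, the sum of principal 2x2 minors, and det A):
  p(λ) = det(λ I - M) = λ^3 - λ^2 - 27λ - 62.
No integer candidate from the rational root theorem (±divisors of 62) is a root, so the roots are irrational. The cubic discriminant is Δ = -54707 < 0, so there is one real root and a complex-conjugate pair. p(6) = -44 and p(7) = 43 have opposite signs, so a root lies in (6, 7); Newton's method refines it to λ ≈ 6.5583. Dividing out (λ - (6.5583)) leaves approximately λ^2 + 5.5583λ + 9.4536. For λ^2 + 5.5583λ + 9.4536 the discriminant is -6.9191. It is negative, so the remaining roots are the complex-conjugate pair λ ≈ -2.7792 ± 1.3152i. Their product equals the constant term, so |λ|^2 ≈ 9.4536 and |λ| ≈ 3.0747.
Thus the eigenvalues (to 4 decimals) are 6.5583 (modulus 6.5583); -2.7792 ± 1.3152i (modulus 3.0747). The spectral radius is the largest modulus: r(A) ≈ 6.5583. (Cross-check: r(A) ≤ ||A||_2 ≈ 6.648; equality holds whenever A is normal, though it can also hold for some non-normal A.)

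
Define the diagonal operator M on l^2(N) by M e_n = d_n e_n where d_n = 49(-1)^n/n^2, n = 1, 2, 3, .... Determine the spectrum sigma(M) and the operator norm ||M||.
sigma(M) = {49(-1)^n/n^2 : n ≥ 1} ∪ {0}; ||M|| = 49

A bounded diagonal operator on l^2 with diagonal entries d_n has spectrum equal to the closure of {d_n : n ≥ 1}: every d_n is an eigenvalue (with eigenvector e_n), so {d_n} ⊂ sigma(M); the spectrum is closed, so its closure is too; and for lambda not in the closure, (M - lambda I) has bounded inverse (the diagonal entries 1/(d_n - lambda) are bounded). For our sequence d_n = 49(-1)^n/n^2, n = 1, 2, 3, ...:
  - {d_n} = {49(-1)^n/n^2 : n ≥ 1}; the only limit point is 0
  - closure = {49(-1)^n/n^2 : n ≥ 1} ∪ {0}
For the norm: a diagonal operator has ||M|| = sup_n |d_n|. Here |d_n| = 49/n^2 is decreasing, so sup_n |d_n| = |d_1| = 49. So ||M|| = 49.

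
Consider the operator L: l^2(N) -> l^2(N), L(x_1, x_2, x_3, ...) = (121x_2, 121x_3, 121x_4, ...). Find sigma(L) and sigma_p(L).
sigma(L) = closed disk {z in C : |z| ≤ 121}; sigma_p(L) = open disk {z in C : |z| < 121}

Note L = 121·V where V is the unit left shift (V x)_k = x_{k+1}; so sigma(L) = 121·sigma(V) and ||L|| = 121||V||. ||L x||^2 = 14641sum_{k≥2} |x_k|^2 ≤ 14641||x||^2, with equality on {x : x_1 = 0}, so ||L|| = 121. For any lambda with |lambda| < 121, set r = lambda/121 (|r| < 1); the vector x = (1, r, r^2, ...) is in l^2 and satisfies L x = 121(r, r^2, ...) = lambda x, so lambda is an eigenvalue. On the boundary |lambda| = 121 the geometric series diverges, so no l^2 eigenvector exists, but these lambda lie in the approximate point spectrum. Hence sigma(L) is the closed disk of radius 121 and sigma_p(L) is the open disk.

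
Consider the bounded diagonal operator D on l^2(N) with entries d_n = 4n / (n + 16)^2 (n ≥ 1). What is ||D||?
||D|| = 1/16 (attained at n = 16)

For D diagonal, ||D|| = sup_n |d_n|. Treat f(x) = 4x / (x + 16)^2 for real x > 0. By the quotient rule, f'(x) = 4(16 - x)/(x + 16)^3, which is positive for x < 16 and negative for x > 16. So f has a unique maximum at x = 16, and since 16 is a positive integer, the supremum over n ≥ 1 is attained at n = 16: d_16 = 4·16/(16 + 16)^2 = 4·16/1024 = 1/16. Hence ||D|| = 1/16.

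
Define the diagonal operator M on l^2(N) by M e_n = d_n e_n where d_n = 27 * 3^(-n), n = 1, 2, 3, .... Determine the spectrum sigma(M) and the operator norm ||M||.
sigma(M) = {27 * 3^(-n) : n ≥ 1} ∪ {0}; ||M|| = 9

A bounded diagonal operator on l^2 with diagonal entries d_n has spectrum equal to the closure of {d_n : n ≥ 1}: every d_n is an eigenvalue (with eigenvector e_n), so {d_n} ⊂ sigma(M); the spectrum is closed, so its closure is too; and for lambda not in the closure, (M - lambda I) has bounded inverse (the diagonal entries 1/(d_n - lambda) are bounded). For our sequence d_n = 27 * 3^(-n), n = 1, 2, 3, ...:
  - {d_n} = {27 * 3^(-n) : n ≥ 1}; the only limit point is 0
  - closure = {27 * 3^(-n) : n ≥ 1} ∪ {0}
For the norm: a diagonal operator has ||M|| = sup_n |d_n|. Here d_n = 27 * 3^(-n) is positive and decreasing, so sup_n |d_n| = d_1 = 27/3 = 9. So ||M|| = 9.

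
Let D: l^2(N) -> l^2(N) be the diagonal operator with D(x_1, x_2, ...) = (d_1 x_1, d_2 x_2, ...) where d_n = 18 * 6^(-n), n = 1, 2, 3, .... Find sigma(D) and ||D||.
sigma(D) = {18 * 6^(-n) : n ≥ 1} ∪ {0}; ||D|| = 3

A bounded diagonal operator on l^2 with diagonal entries d_n has spectrum equal to the closure of {d_n : n ≥ 1}: every d_n is an eigenvalue (with eigenvector e_n), so {d_n} ⊂ sigma(D); the spectrum is closed, so its closure is too; and for lambda not in the closure, (D - lambda I) has bounded inverse (the diagonal entries 1/(d_n - lambda) are bounded). For our sequence d_n = 18 * 6^(-n), n = 1, 2, 3, ...:
  - {d_n} = {18 * 6^(-n) : n ≥ 1}; the only limit point is 0
  - closure = {18 * 6^(-n) : n ≥ 1} ∪ {0}
For the norm: a diagonal operator has ||D|| = sup_n |d_n|. Here d_n = 18 * 6^(-n) is positive and decreasing, so sup_n |d_n| = d_1 = 18/6 = 3. So ||D|| = 3.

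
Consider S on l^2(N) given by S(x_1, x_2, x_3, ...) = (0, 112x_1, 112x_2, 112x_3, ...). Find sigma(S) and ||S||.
sigma(S) = closed disk {z in C : |z| ≤ 112}; ||S|| = 112

Note S = 112·U where U is the unit right shift (U x)_k = x_{k-1} (with x_0 := 0); so ||S|| = 112||U|| and sigma(S) = 112·sigma(U). ||S x||^2 = sum_{k≥1} |112x_k|^2 = 12544||x||^2, so ||S|| = 112 and sigma(S) ⊂ {|z| ≤ 112}. For any |lambda| < 112, the equation (S - lambda I) x = 0 forces x_1 = 0, then 112x_k = lambda x_{k+1} ⇒ x = 0, so S has no eigenvalues. But (S - lambda I) is not surjective for |lambda| < 112: solving (S - lambda I) x = e_1 would require x_n proportional to (lambda/112)^(-n), which is not in l^2. So every |lambda| < 112 lies in the residual spectrum. The boundary |lambda| = 112 is in the approximate point spectrum (the spectrum is closed). Hence sigma(S) is the closed disk of radius 112.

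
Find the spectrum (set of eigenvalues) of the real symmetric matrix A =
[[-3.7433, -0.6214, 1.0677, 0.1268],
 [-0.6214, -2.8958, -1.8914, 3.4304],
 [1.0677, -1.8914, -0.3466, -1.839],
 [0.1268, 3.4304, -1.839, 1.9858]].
sigma(A) ≈ {-5, -4, -1, 5}

A is real symmetric, so its spectrum consists of real eigenvalues. Expanding the characteristic polynomial of the displayed matrix gives
  det(λ I - A) = p(λ) = λ^4 + (5)λ^3 + (-21)λ^2 + (-124.9985)λ + (-99.9945).
Solving p(λ) = 0 yields eigenvalues ≈ -5, -4, -1, 5. (A is shown rounded to 4 decimals, so these recover the underlying integer eigenvalues to within that precision.)
Verification: the trace of A = -5 equals the sum of eigenvalues -5, and det(A) ≈ -99.9945 matches the eigenvalue product -100.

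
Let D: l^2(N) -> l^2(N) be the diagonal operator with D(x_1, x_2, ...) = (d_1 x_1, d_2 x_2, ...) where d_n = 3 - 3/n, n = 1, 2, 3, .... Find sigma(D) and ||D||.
sigma(D) = {3 - 3/n : n ≥ 1} ∪ {3}; ||D|| = 3

A bounded diagonal operator on l^2 with diagonal entries d_n has spectrum equal to the closure of {d_n : n ≥ 1}: every d_n is an eigenvalue (with eigenvector e_n), so {d_n} ⊂ sigma(D); the spectrum is closed, so its closure is too; and for lambda not in the closure, (D - lambda I) has bounded inverse (the diagonal entries 1/(d_n - lambda) are bounded). For our sequence d_n = 3 - 3/n, n = 1, 2, 3, ...:
  - {d_n} = {3 - 3/n : n ≥ 1}; the only limit point is 3
  - closure = {3 - 3/n : n ≥ 1} ∪ {3}
For the norm: a diagonal operator has ||D|| = sup_n |d_n|. Here d_n = 3 - 3/n increases monotonically from d_1 = 0 toward 3, with all terms in [0, 3); so sup_n |d_n| = 3 (the supremum is the limit, not attained). So ||D|| = 3.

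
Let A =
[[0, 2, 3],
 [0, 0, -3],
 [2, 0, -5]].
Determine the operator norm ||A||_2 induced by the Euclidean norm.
||A||_2 = sqrt((47 + sqrt(2065))/2) ≈ 6.7986 (= sqrt(largest eigenvalue of A^T A))

||A||_2 = sigma_max(A) = sqrt(lambda_max(A^T A)). Form the symmetric matrix M = A^T A =
[[4, 0, -10],
 [0, 4, 6],
 [-10, 6, 43]].
Its characteristic polynomial (trace, sum of principal 2x2 minors, determinant of M give the coefficients) is
  p(λ) = det(λ I - M) = λ^3 - 51λ^2 + 224λ - 144.
By the rational root theorem any rational root is an integer divisor of 144. Testing λ = 4: p(4) = 64 - 816 + 896 - 144 = 0, so λ = 4 is a root. Dividing out (λ - 4) leaves p(λ) = (λ - 4)(λ^2 - 47λ + 36). For λ^2 - 47λ + 36 the discriminant is 2065. It is nonnegative but not a perfect square, so the roots are real and irrational: λ = (47 ± sqrt(2065))/2 ≈ 46.2211, 0.7789.
So the eigenvalues of A^T A are ≈ 0.7789, 4, 46.2211 (all ≥ 0, as they must be for A^T A). The largest is λ_max = (47 + sqrt(2065))/2 ≈ 46.2211, hence ||A||_2 = sqrt(λ_max) = sqrt((47 + sqrt(2065))/2) ≈ 6.7986.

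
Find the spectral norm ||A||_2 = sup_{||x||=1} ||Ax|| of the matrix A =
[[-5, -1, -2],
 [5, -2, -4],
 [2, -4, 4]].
||A||_2 ≈ 7.6489 (= sqrt(largest eigenvalue of A^T A))

||A||_2 = sigma_max(A) = sqrt(lambda_max(A^T A)). Form the symmetric matrix M = A^T A =
[[54, -13, -2],
 [-13, 21, -6],
 [-2, -6, 36]].
Its characteristic polynomial (trace, sum of principal 2x2 minors, determinant of M give the coefficients) is
  p(λ) = det(λ I - M) = λ^3 - 111λ^2 + 3625λ - 32400.
No integer candidate from the rational root theorem (±divisors of 32400) is a root, so the roots are irrational. The cubic discriminant is Δ = 443180525 > 0, so there are three distinct real roots. p(14) = -662 and p(15) = 375 have opposite signs, so a root lies in (14, 15); Newton's method refines it to λ ≈ 14.6231. p(37) = 419 and p(38) = -62 have opposite signs, so a root lies in (37, 38); Newton's method refines it to λ ≈ 37.8707. p(58) = -442 and p(59) = 463 have opposite signs, so a root lies in (58, 59); Newton's method refines it to λ ≈ 58.5062. Check (Vieta): the three roots sum to 111, matching tr M = 111.
So the eigenvalues of A^T A are ≈ 14.6231, 37.8707, 58.5062 (all ≥ 0, as they must be for A^T A). The largest is λ_max ≈ 58.5062, hence ||A||_2 = sqrt(λ_max) ≈ 7.6489.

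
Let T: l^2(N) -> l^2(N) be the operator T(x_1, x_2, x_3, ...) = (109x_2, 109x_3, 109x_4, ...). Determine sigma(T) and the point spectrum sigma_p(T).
sigma(T) = closed disk {z in C : |z| ≤ 109}; sigma_p(T) = open disk {z in C : |z| < 109}

Note T = 109·V where V is the unit left shift (V x)_k = x_{k+1}; so sigma(T) = 109·sigma(V) and ||T|| = 109||V||. ||T x||^2 = 11881sum_{k≥2} |x_k|^2 ≤ 11881||x||^2, with equality on {x : x_1 = 0}, so ||T|| = 109. For any lambda with |lambda| < 109, set r = lambda/109 (|r| < 1); the vector x = (1, r, r^2, ...) is in l^2 and satisfies T x = 109(r, r^2, ...) = lambda x, so lambda is an eigenvalue. On the boundary |lambda| = 109 the geometric series diverges, so no l^2 eigenvector exists, but these lambda lie in the approximate point spectrum. Hence sigma(T) is the closed disk of radius 109 and sigma_p(T) is the open disk.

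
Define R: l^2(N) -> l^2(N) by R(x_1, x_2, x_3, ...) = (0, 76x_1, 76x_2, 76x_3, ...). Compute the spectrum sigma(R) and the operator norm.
sigma(R) = closed disk {z in C : |z| ≤ 76}; ||R|| = 76

Note R = 76·U where U is the unit right shift (U x)_k = x_{k-1} (with x_0 := 0); so ||R|| = 76||U|| and sigma(R) = 76·sigma(U). ||R x||^2 = sum_{k≥1} |76x_k|^2 = 5776||x||^2, so ||R|| = 76 and sigma(R) ⊂ {|z| ≤ 76}. For any |lambda| < 76, the equation (R - lambda I) x = 0 forces x_1 = 0, then 76x_k = lambda x_{k+1} ⇒ x = 0, so R has no eigenvalues. But (R - lambda I) is not surjective for |lambda| < 76: solving (R - lambda I) x = e_1 would require x_n proportional to (lambda/76)^(-n), which is not in l^2. So every |lambda| < 76 lies in the residual spectrum. The boundary |lambda| = 76 is in the approximate point spectrum (the spectrum is closed). Hence sigma(R) is the closed disk of radius 76.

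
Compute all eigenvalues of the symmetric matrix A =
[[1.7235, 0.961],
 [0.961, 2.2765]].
sigma(A) ≈ {1, 3}

A is real symmetric, so its spectrum consists of real eigenvalues. Expanding the characteristic polynomial of the displayed matrix gives
  det(λ I - A) = p(λ) = λ^2 + (-4)λ + (3).
Solving p(λ) = 0 yields eigenvalues ≈ 1, 3. (A is shown rounded to 4 decimals, so these recover the underlying integer eigenvalues to within that precision.)
Verification: the trace of A = 4 equals the sum of eigenvalues 4, and det(A) ≈ 3.0000 matches the eigenvalue product 3.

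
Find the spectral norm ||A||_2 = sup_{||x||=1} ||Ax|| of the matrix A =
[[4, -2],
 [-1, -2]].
||A||_2 = sqrt(20) ≈ 4.4721 (= sqrt(largest eigenvalue of A^T A))

||A||_2 = sigma_max(A) = sqrt(lambda_max(A^T A)). Form the symmetric matrix M = A^T A =
[[17, -6],
 [-6, 8]].
Its characteristic polynomial (trace, determinant of M give the coefficients) is
  p(λ) = det(λ I - M) = λ^2 - 25λ + 100.
For λ^2 - 25λ + 100 the discriminant is 225. It is a perfect square (15^2), so the roots are rational: λ = (25 ± 15)/2 = 20, 5.
So the eigenvalues of A^T A are ≈ 5, 20 (all ≥ 0, as they must be for A^T A). The largest is λ_max = 20, hence ||A||_2 = sqrt(λ_max) = sqrt(20) ≈ 4.4721.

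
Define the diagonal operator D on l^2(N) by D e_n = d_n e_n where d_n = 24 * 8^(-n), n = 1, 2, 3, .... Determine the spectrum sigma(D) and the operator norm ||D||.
sigma(D) = {24 * 8^(-n) : n ≥ 1} ∪ {0}; ||D|| = 3

A bounded diagonal operator on l^2 with diagonal entries d_n has spectrum equal to the closure of {d_n : n ≥ 1}: every d_n is an eigenvalue (with eigenvector e_n), so {d_n} ⊂ sigma(D); the spectrum is closed, so its closure is too; and for lambda not in the closure, (D - lambda I) has bounded inverse (the diagonal entries 1/(d_n - lambda) are bounded). For our sequence d_n = 24 * 8^(-n), n = 1, 2, 3, ...:
  - {d_n} = {24 * 8^(-n) : n ≥ 1}; the only limit point is 0
  - closure = {24 * 8^(-n) : n ≥ 1} ∪ {0}
For the norm: a diagonal operator has ||D|| = sup_n |d_n|. Here d_n = 24 * 8^(-n) is positive and decreasing, so sup_n |d_n| = d_1 = 24/8 = 3. So ||D|| = 3.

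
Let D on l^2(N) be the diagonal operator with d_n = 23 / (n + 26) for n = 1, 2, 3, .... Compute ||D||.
||D|| = 23/27 (attained at n = 1)

For D diagonal, ||D|| = sup_n |d_n| = sup_n 23/(n + 26). This is positive and strictly decreasing in n, so the supremum is attained at n = 1: d_1 = 23/(1 + 26) = 23/27. Hence ||D|| = 23/27.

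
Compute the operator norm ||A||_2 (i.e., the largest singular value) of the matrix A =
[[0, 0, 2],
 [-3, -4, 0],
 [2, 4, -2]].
||A||_2 ≈ 6.833 (= sqrt(largest eigenvalue of A^T A))

||A||_2 = sigma_max(A) = sqrt(lambda_max(A^T A)). Form the symmetric matrix M = A^T A =
[[13, 20, -4],
 [20, 32, -8],
 [-4, -8, 8]].
Its characteristic polynomial (trace, sum of principal 2x2 minors, determinant of M give the coefficients) is
  p(λ) = det(λ I - M) = λ^3 - 53λ^2 + 296λ - 64.
No integer candidate from the rational root theorem (±divisors of 64) is a root, so the roots are irrational. The cubic discriminant is Δ = 122225472 > 0, so there are three distinct real roots. p(0) = -64 and p(1) = 180 have opposite signs, so a root lies in (0, 1); Newton's method refines it to λ ≈ 0.2253. p(6) = 20 and p(7) = -246 have opposite signs, so a root lies in (6, 7); Newton's method refines it to λ ≈ 6.0851. p(46) = -1260 and p(47) = 594 have opposite signs, so a root lies in (46, 47); Newton's method refines it to λ ≈ 46.6896. Check (Vieta): the three roots sum to 53, matching tr M = 53.
So the eigenvalues of A^T A are ≈ 0.2253, 6.0851, 46.6896 (all ≥ 0, as they must be for A^T A). The largest is λ_max ≈ 46.6896, hence ||A||_2 = sqrt(λ_max) ≈ 6.833.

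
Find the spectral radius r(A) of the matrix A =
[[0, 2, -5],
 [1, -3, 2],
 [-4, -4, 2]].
r(A) ≈ 5.1484

The eigenvalues of A are the roots of its characteristic polynomial. With M = A (coefficients from the trace, the sum of principal 2x2 minors, and det A):
  p(λ) = det(λ I - M) = λ^3 + λ^2 - 20λ - 60.
No integer candidate from the rational root theorem (±divisors of 60) is a root, so the roots are irrational. The cubic discriminant is Δ = -42960 < 0, so there is one real root and a complex-conjugate pair. p(5) = -10 and p(6) = 72 have opposite signs, so a root lies in (5, 6); Newton's method refines it to λ ≈ 5.1484. Dividing out (λ - (5.1484)) leaves approximately λ^2 + 6.1484λ + 11.6542. For λ^2 + 6.1484λ + 11.6542 the discriminant is -8.8141. It is negative, so the remaining roots are the complex-conjugate pair λ ≈ -3.0742 ± 1.4844i. Their product equals the constant term, so |λ|^2 ≈ 11.6542 and |λ| ≈ 3.4138.
Thus the eigenvalues (to 4 decimals) are 5.1484 (modulus 5.1484); -3.0742 ± 1.4844i (modulus 3.4138). The spectral radius is the largest modulus: r(A) ≈ 5.1484. (Cross-check: r(A) ≤ ||A||_2 ≈ 7.6989; equality holds whenever A is normal, though it can also hold for some non-normal A.)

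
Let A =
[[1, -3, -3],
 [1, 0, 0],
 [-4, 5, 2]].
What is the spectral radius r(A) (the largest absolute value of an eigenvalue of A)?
r(A) = (2 + sqrt(40))/2 ≈ 4.1623

The eigenvalues of A are the roots of its characteristic polynomial. With M = A (coefficients from the trace, the sum of principal 2x2 minors, and det A):
  p(λ) = det(λ I - M) = λ^3 - 3λ^2 - 7λ + 9.
By the rational root theorem any rational root is an integer divisor of 9. Testing λ = 1: p(1) = 1 - 3 - 7 + 9 = 0, so λ = 1 is a root. Dividing out (λ - 1) leaves p(λ) = (λ - 1)(λ^2 - 2λ - 9). For λ^2 - 2λ - 9 the discriminant is 40. It is nonnegative but not a perfect square, so the roots are real and irrational: λ = (2 ± sqrt(40))/2 ≈ 4.1623, -2.1623.
Thus the eigenvalues (to 4 decimals) are 4.1623 (modulus 4.1623); -2.1623 (modulus 2.1623); 1 (modulus 1). The spectral radius is the largest modulus: r(A) = (2 + sqrt(40))/2 ≈ 4.1623. (Cross-check: r(A) ≤ ||A||_2 ≈ 7.7743; equality holds whenever A is normal, though it can also hold for some non-normal A.)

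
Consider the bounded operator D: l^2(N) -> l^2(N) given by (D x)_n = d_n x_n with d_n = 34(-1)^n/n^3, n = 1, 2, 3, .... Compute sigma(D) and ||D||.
sigma(D) = {34(-1)^n/n^3 : n ≥ 1} ∪ {0}; ||D|| = 34

A bounded diagonal operator on l^2 with diagonal entries d_n has spectrum equal to the closure of {d_n : n ≥ 1}: every d_n is an eigenvalue (with eigenvector e_n), so {d_n} ⊂ sigma(D); the spectrum is closed, so its closure is too; and for lambda not in the closure, (D - lambda I) has bounded inverse (the diagonal entries 1/(d_n - lambda) are bounded). For our sequence d_n = 34(-1)^n/n^3, n = 1, 2, 3, ...:
  - {d_n} = {34(-1)^n/n^3 : n ≥ 1}; the only limit point is 0
  - closure = {34(-1)^n/n^3 : n ≥ 1} ∪ {0}
For the norm: a diagonal operator has ||D|| = sup_n |d_n|. Here |d_n| = 34/n^3 is decreasing, so sup_n |d_n| = |d_1| = 34. So ||D|| = 34.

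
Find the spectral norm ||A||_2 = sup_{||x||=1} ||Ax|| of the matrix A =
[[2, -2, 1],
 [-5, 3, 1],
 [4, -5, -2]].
||A||_2 ≈ 9.1522 (= sqrt(largest eigenvalue of A^T A))

||A||_2 = sigma_max(A) = sqrt(lambda_max(A^T A)). Form the symmetric matrix M = A^T A =
[[45, -39, -11],
 [-39, 38, 11],
 [-11, 11, 6]].
Its characteristic polynomial (trace, sum of principal 2x2 minors, determinant of M give the coefficients) is
  p(λ) = det(λ I - M) = λ^3 - 89λ^2 + 445λ - 529.
No integer candidate from the rational root theorem (±divisors of 529) is a root, so the roots are irrational. The cubic discriminant is Δ = 93920224 > 0, so there are three distinct real roots. p(1) = -172 and p(2) = 13 have opposite signs, so a root lies in (1, 2); Newton's method refines it to λ ≈ 1.8826. p(3) = 32 and p(4) = -109 have opposite signs, so a root lies in (3, 4); Newton's method refines it to λ ≈ 3.3546. p(83) = -4928 and p(84) = 1571 have opposite signs, so a root lies in (83, 84); Newton's method refines it to λ ≈ 83.7628. Check (Vieta): the three roots sum to 89, matching tr M = 89.
So the eigenvalues of A^T A are ≈ 1.8826, 3.3546, 83.7628 (all ≥ 0, as they must be for A^T A). The largest is λ_max ≈ 83.7628, hence ||A||_2 = sqrt(λ_max) ≈ 9.1522.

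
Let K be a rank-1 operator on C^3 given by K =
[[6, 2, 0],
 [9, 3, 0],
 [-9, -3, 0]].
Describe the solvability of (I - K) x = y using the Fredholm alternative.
(I - K) is invertible (det(I - K) = -8 ≠ 0), so for every y in C^3 the equation (I - K) x = y has a unique solution.

K has rank 1, so it is an outer product K = u v^T: every row of K is a multiple of one row vector. Reading off the entries, u = (2, 3, -3) and v = (3, 1, 0) (row i of K equals u_i·v^T). A rank-one matrix u v^T satisfies K u = u (v·u) and kills the (2)-dimensional subspace v^⊥, so its characteristic polynomial is lambda^2 (lambda - v·u) with v·u = tr K = 9. Hence the eigenvalues of I - K are 1 (multiplicity 2) and 1 - (9) = -8, so det(I - K) = -8. (Direct check: I - K =
[[-5, -2, 0],
 [-9, -2, 0],
 [9, 3, 1]]
has determinant -8.) The finite-dimensional Fredholm alternative says: either (I - K) is invertible, or ker(I - K) ≠ {0} and then range(I - K) = ker((I - K)^*)^⊥, with dim ker(I - K) = dim ker((I - K)^*). Since det(I - K) ≠ 0, 1 is not an eigenvalue of K and ker(I - K) = {0}, so we are in the first case: for every y there is a unique x = (I - K)^(-1) y. Explicitly, by the Sherman–Morrison formula, (I - u v^T)^(-1) = I + u v^T/(1 - v·u), i.e. (I - K)^(-1) = I + K/(-8).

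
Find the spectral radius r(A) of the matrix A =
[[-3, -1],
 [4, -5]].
r(A) = sqrt(19) ≈ 4.3589

The eigenvalues of A are the roots of its characteristic polynomial. With M = A (coefficients from the trace and determinant):
  p(λ) = det(λ I - M) = λ^2 + 8λ + 19.
For λ^2 + 8λ + 19 the discriminant is -12. It is negative, so the roots are the complex-conjugate pair λ = -4 ± (sqrt(12)/2) i ≈ -4 ± 1.7321i. For a conjugate pair the product of the roots equals the constant term, so |λ|^2 = 19 and |λ| = sqrt(19) ≈ 4.3589.
Thus the eigenvalues (to 4 decimals) are -4 ± 1.7321i (modulus 4.3589). The spectral radius is the largest modulus: r(A) = sqrt(19) ≈ 4.3589. (Cross-check: r(A) ≤ ||A||_2 ≈ 6.5198; equality holds whenever A is normal, though it can also hold for some non-normal A.)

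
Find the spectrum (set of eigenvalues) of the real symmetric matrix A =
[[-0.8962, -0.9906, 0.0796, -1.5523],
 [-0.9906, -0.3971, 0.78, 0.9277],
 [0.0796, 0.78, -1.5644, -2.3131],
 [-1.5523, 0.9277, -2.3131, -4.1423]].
sigma(A) ≈ {-6, -2, 0, 1}

A is real symmetric, so its spectrum consists of real eigenvalues. Expanding the characteristic polynomial of the displayed matrix gives
  det(λ I - A) = p(λ) = λ^4 + (7)λ^3 + (4)λ^2 + (-12)λ + (0).
Solving p(λ) = 0 yields eigenvalues ≈ -6, -2, 0, 1. (A is shown rounded to 4 decimals, so these recover the underlying integer eigenvalues to within that precision.)
Verification: the trace of A = -7 equals the sum of eigenvalues -7, and det(A) ≈ 0.0008 matches the eigenvalue product 0.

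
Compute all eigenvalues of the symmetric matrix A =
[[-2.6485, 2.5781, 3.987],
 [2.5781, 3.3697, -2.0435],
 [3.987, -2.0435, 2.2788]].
sigma(A) ≈ {-6, 4, 5}

A is real symmetric, so its spectrum consists of real eigenvalues. Expanding the characteristic polynomial of the displayed matrix gives
  det(λ I - A) = p(λ) = λ^3 + (-3)λ^2 + (-34)λ + (120).
Solving p(λ) = 0 yields eigenvalues ≈ -6, 4, 5. (A is shown rounded to 4 decimals, so these recover the underlying integer eigenvalues to within that precision.)
Verification: the trace of A = 3 equals the sum of eigenvalues 3, and det(A) ≈ -119.9990 matches the eigenvalue product -120.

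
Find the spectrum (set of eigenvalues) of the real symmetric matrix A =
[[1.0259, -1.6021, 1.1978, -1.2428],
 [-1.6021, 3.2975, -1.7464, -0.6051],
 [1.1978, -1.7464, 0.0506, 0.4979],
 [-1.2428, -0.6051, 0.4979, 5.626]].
sigma(A) ≈ {-1, 0, 5, 6}

A is real symmetric, so its spectrum consists of real eigenvalues. Expanding the characteristic polynomial of the displayed matrix gives
  det(λ I - A) = p(λ) = λ^4 + (-10)λ^3 + (19)λ^2 + (30)λ + (0).
Solving p(λ) = 0 yields eigenvalues ≈ -1, 0, 5, 6. (A is shown rounded to 4 decimals, so these recover the underlying integer eigenvalues to within that precision.)
Verification: the trace of A = 10 equals the sum of eigenvalues 10, and det(A) ≈ 0.0007 matches the eigenvalue product 0.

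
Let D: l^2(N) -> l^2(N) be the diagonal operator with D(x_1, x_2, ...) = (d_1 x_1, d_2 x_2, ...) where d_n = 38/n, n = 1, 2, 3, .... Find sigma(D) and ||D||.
sigma(D) = {38/n : n ≥ 1} ∪ {0}; ||D|| = 38

A bounded diagonal operator on l^2 with diagonal entries d_n has spectrum equal to the closure of {d_n : n ≥ 1}: every d_n is an eigenvalue (with eigenvector e_n), so {d_n} ⊂ sigma(D); the spectrum is closed, so its closure is too; and for lambda not in the closure, (D - lambda I) has bounded inverse (the diagonal entries 1/(d_n - lambda) are bounded). For our sequence d_n = 38/n, n = 1, 2, 3, ...:
  - {d_n} = {38/n : n ≥ 1}; the only limit point is 0
  - closure = {38/n : n ≥ 1} ∪ {0}
For the norm: a diagonal operator has ||D|| = sup_n |d_n|. Here d_n = 38/n is positive and decreasing, so sup_n |d_n| = d_1 = 38. So ||D|| = 38.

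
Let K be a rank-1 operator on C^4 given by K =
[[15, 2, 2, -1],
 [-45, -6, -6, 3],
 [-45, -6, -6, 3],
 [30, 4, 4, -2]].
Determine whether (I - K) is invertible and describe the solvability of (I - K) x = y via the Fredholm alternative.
(I - K) is singular (det(I - K) = 0, i.e. 1 ∈ sigma(K)). (I - K) x = y is solvable iff y ⊥ ker((I - K)^*) = span{(15, 2, 2, -1)}, i.e. iff 15y_1 + 2y_2 + 2y_3 - y_4 = 0. When solvable, the solutions are x = y + c·(1, -3, -3, 2), c arbitrary (ker(I - K) = span{(1, -3, -3, 2)}, dimension 1).

K has rank 1, so it is an outer product K = u v^T: every row of K is a multiple of one row vector. Reading off the entries, u = (1, -3, -3, 2) and v = (15, 2, 2, -1) (row i of K equals u_i·v^T). A rank-one matrix u v^T satisfies K u = u (v·u) and kills the (3)-dimensional subspace v^⊥, so its characteristic polynomial is lambda^3 (lambda - v·u) with v·u = tr K = 1. Hence the eigenvalues of I - K are 1 (multiplicity 3) and 1 - (1) = 0, so det(I - K) = 0. (Direct check: I - K =
[[-14, -2, -2, 1],
 [45, 7, 6, -3],
 [45, 6, 7, -3],
 [-30, -4, -4, 3]]
has determinant 0.) So 1 is an eigenvalue of K and (I - K) is not invertible. The finite-dimensional Fredholm alternative says: either (I - K) is invertible, or ker(I - K) ≠ {0} and then range(I - K) = ker((I - K)^*)^⊥, with dim ker(I - K) = dim ker((I - K)^*). We are in the second case, so we need both kernels. Kernel of I - K: (I - K) u = u - u (v·u) = u - u = 0, so ker(I - K) = span{u} = span{(1, -3, -3, 2)} (it is exactly 1-dimensional because rank(I - K) = 3). Kernel of the adjoint: K is real, so (I - K)^* = I - K^T = I - v u^T, and (I - v u^T) v = v - v (u·v) = 0; hence ker((I - K)^*) = span{v} = span{(15, 2, 2, -1)}. Therefore (I - K) x = y is solvable iff <y, v> = 0, i.e. iff 15y_1 + 2y_2 + 2y_3 - y_4 = 0. When this holds, K y = u (v·y) = 0, so (I - K) y = y and x = y is a particular solution; the full solution set is the line x = y + c·u = y + c·(1, -3, -3, 2), c ∈ C.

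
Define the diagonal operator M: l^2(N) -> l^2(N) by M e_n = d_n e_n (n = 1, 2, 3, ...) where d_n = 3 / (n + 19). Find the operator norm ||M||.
||M|| = 3/20 (attained at n = 1)

For M diagonal, ||M|| = sup_n |d_n| = sup_n 3/(n + 19). This is positive and strictly decreasing in n, so the supremum is attained at n = 1: d_1 = 3/(1 + 19) = 3/20. Hence ||M|| = 3/20.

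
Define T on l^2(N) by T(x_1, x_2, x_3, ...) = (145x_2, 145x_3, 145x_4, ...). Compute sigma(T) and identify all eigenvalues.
sigma(T) = closed disk {z in C : |z| ≤ 145}; sigma_p(T) = open disk {z in C : |z| < 145}

Note T = 145·V where V is the unit left shift (V x)_k = x_{k+1}; so sigma(T) = 145·sigma(V) and ||T|| = 145||V||. ||T x||^2 = 21025sum_{k≥2} |x_k|^2 ≤ 21025||x||^2, with equality on {x : x_1 = 0}, so ||T|| = 145. For any lambda with |lambda| < 145, set r = lambda/145 (|r| < 1); the vector x = (1, r, r^2, ...) is in l^2 and satisfies T x = 145(r, r^2, ...) = lambda x, so lambda is an eigenvalue. On the boundary |lambda| = 145 the geometric series diverges, so no l^2 eigenvector exists, but these lambda lie in the approximate point spectrum. Hence sigma(T) is the closed disk of radius 145 and sigma_p(T) is the open disk.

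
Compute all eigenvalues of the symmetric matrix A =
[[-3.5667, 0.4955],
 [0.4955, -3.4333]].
sigma(A) ≈ {-4, -3}

A is real symmetric, so its spectrum consists of real eigenvalues. Expanding the characteristic polynomial of the displayed matrix gives
  det(λ I - A) = p(λ) = λ^2 + (7)λ + (12).
Solving p(λ) = 0 yields eigenvalues ≈ -4, -3. (A is shown rounded to 4 decimals, so these recover the underlying integer eigenvalues to within that precision.)
Verification: the trace of A = -7 equals the sum of eigenvalues -7, and det(A) ≈ 12.0000 matches the eigenvalue product 12.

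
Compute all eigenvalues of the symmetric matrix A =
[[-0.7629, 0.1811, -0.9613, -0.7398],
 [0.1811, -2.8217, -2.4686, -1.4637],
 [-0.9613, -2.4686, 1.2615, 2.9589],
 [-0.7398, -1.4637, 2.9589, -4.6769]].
sigma(A) ≈ {-6, -4, -1, 4}

A is real symmetric, so its spectrum consists of real eigenvalues. Expanding the characteristic polynomial of the displayed matrix gives
  det(λ I - A) = p(λ) = λ^4 + (7)λ^3 + (-10)λ^2 + (-112)λ + (-95.9981).
Solving p(λ) = 0 yields eigenvalues ≈ -6, -4, -1, 4. (A is shown rounded to 4 decimals, so these recover the underlying integer eigenvalues to within that precision.)
Verification: the trace of A = -7 equals the sum of eigenvalues -7, and det(A) ≈ -95.9981 matches the eigenvalue product -96.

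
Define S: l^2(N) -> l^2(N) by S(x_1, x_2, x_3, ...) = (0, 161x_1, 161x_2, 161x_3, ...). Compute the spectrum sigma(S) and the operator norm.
sigma(S) = closed disk {z in C : |z| ≤ 161}; ||S|| = 161

Note S = 161·U where U is the unit right shift (U x)_k = x_{k-1} (with x_0 := 0); so ||S|| = 161||U|| and sigma(S) = 161·sigma(U). ||S x||^2 = sum_{k≥1} |161x_k|^2 = 25921||x||^2, so ||S|| = 161 and sigma(S) ⊂ {|z| ≤ 161}. For any |lambda| < 161, the equation (S - lambda I) x = 0 forces x_1 = 0, then 161x_k = lambda x_{k+1} ⇒ x = 0, so S has no eigenvalues. But (S - lambda I) is not surjective for |lambda| < 161: solving (S - lambda I) x = e_1 would require x_n proportional to (lambda/161)^(-n), which is not in l^2. So every |lambda| < 161 lies in the residual spectrum. The boundary |lambda| = 161 is in the approximate point spectrum (the spectrum is closed). Hence sigma(S) is the closed disk of radius 161.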